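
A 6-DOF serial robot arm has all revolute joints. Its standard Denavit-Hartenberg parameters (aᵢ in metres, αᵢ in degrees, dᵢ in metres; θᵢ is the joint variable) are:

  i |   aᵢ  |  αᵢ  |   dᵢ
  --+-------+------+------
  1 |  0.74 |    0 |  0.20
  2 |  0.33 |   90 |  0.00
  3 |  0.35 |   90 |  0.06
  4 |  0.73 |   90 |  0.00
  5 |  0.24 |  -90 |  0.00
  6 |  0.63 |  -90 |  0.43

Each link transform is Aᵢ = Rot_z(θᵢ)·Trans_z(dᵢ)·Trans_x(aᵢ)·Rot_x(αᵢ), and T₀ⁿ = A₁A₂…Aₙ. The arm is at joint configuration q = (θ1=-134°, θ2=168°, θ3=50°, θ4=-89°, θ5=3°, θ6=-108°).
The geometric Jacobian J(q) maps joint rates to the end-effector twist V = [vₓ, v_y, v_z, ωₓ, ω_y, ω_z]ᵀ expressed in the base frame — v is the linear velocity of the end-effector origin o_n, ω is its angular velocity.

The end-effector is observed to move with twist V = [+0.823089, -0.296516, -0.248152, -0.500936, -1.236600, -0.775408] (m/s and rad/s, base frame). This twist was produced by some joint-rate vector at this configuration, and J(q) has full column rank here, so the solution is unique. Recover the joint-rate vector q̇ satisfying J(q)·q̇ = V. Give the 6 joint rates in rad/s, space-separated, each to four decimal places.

o_n = [-0.4851, 0.3353, -0.2583]
J₁: ẑ×o_n = [-0.3353, -0.4851, 0.0000], ω = ẑ
J2: z=[0.0000, 0.0000, 1.0000] o=[-0.5140, -0.5323, 0.2000] → [-0.8676, 0.0289, 0.0000, 0.0000, 0.0000, 1.0000]
J3: z=[0.5592, -0.8290, 0.0000] o=[-0.2405, -0.3478, 0.2000] → [0.3799, 0.2563, 0.1791, 0.5592, -0.8290, 0.0000]
J4: z=[0.6351, 0.4284, -0.6428] o=[-0.0204, -0.2717, 0.4681] → [0.0790, 0.7601, 0.5846, 0.6351, 0.4284, -0.6428]
J5: z=[-0.5426, -0.3449, -0.7659] o=[-0.4218, 0.3380, 0.4779] → [0.2518, -0.3509, -0.0204, -0.5426, -0.3449, -0.7659]
J6: z=[0.6630, 0.3841, -0.6426] o=[-0.5456, 0.5435, 0.4730] → [-0.4147, 0.4460, -0.1613, 0.6630, 0.3841, -0.6426]
q̇ = J⁺·V = [-0.7340, -0.1050, 0.7670, -0.6910, 0.6630, -0.1980]

-0.7340 -0.1050 0.7670 -0.6910 0.6630 -0.1980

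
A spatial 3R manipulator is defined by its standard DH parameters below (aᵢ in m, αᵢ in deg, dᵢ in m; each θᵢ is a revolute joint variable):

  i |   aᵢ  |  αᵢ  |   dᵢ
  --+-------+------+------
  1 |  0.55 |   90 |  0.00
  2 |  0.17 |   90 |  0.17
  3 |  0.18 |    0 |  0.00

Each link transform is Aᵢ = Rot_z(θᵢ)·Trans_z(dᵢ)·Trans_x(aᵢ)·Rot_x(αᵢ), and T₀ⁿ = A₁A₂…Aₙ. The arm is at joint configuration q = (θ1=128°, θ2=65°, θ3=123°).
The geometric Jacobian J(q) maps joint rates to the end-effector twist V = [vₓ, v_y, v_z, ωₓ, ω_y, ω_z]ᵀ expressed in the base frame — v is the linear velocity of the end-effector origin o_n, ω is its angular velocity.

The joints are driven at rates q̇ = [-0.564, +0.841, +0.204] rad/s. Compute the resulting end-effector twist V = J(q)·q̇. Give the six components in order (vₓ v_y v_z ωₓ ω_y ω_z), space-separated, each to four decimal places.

0.3954 -0.0069 -0.0023 0.5489 0.6635 -0.6502

o_n = [-0.1044, 0.6550, 0.0652]
J₁: ẑ×o_n = [-0.6550, -0.1044, 0.0000], ω = ẑ
J2: z=[0.7880, 0.6157, 0.0000] o=[-0.3386, 0.4334, 0.0000] → [0.0402, -0.0514, 0.0304, 0.7880, 0.6157, 0.0000]
J3: z=[-0.5580, 0.7142, -0.4226] o=[-0.2489, 0.5947, 0.1541] → [-0.0380, -0.1106, -0.1368, -0.5580, 0.7142, -0.4226]
V = J·q̇ = [0.3954, -0.0069, -0.0023, 0.5489, 0.6635, -0.6502]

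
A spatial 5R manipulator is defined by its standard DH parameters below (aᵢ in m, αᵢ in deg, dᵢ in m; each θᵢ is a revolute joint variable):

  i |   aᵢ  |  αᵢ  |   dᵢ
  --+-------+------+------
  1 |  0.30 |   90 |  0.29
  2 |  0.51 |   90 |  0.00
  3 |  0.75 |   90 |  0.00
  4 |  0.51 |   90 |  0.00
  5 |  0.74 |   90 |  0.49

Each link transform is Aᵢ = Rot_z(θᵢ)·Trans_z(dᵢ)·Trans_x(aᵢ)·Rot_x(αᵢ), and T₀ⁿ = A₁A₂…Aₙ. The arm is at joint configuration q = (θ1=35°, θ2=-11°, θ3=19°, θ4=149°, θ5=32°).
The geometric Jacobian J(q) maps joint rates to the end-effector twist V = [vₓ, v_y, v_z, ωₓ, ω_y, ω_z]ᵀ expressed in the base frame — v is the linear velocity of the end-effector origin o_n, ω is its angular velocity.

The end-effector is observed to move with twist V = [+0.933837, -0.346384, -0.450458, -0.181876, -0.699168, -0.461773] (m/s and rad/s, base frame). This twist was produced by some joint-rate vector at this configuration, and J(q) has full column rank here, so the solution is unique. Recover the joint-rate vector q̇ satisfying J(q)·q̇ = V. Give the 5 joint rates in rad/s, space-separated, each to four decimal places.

-0.2350 0.1730 0.9490 -0.4410 -0.7250

o_n = [0.4145, 0.7320, -0.8240]
J₁: ẑ×o_n = [-0.7320, 0.4145, 0.0000], ω = ẑ
J2: z=[0.5736, -0.8192, 0.0000] o=[0.2457, 0.1721, 0.2900] → [0.9125, 0.6390, 0.4594, 0.5736, -0.8192, 0.0000]
J3: z=[-0.1563, -0.1094, -0.9816] o=[0.6558, 0.4592, 0.1927] → [0.3790, 0.0780, -0.0691, -0.1563, -0.1094, -0.9816]
J4: z=[-0.2805, 0.9578, -0.0621] o=[1.3661, 0.6585, 0.0574] → [-0.8397, -0.1881, 0.8909, -0.2805, 0.9578, -0.0621]
J5: z=[0.3538, 0.0430, -0.9343] o=[0.9111, 0.5136, -0.1216] → [0.1738, 0.7125, 0.0986, 0.3538, 0.0430, -0.9343]
q̇ = J⁺·V = [-0.2350, 0.1730, 0.9490, -0.4410, -0.7250]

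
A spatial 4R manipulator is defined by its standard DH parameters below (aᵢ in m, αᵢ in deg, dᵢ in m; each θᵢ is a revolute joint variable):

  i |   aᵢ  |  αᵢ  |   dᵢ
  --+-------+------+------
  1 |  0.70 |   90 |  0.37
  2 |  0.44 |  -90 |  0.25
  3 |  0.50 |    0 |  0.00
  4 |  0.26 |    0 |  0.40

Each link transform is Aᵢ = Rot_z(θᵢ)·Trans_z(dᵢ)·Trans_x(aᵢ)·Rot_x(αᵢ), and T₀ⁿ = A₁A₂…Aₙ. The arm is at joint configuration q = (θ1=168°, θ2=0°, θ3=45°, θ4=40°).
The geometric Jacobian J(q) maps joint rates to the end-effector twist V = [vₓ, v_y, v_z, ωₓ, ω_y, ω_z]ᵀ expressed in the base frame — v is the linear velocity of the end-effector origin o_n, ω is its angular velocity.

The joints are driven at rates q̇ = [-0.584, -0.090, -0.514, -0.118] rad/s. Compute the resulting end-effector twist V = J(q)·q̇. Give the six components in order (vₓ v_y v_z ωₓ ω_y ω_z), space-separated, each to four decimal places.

o_n = [-1.5585, -0.0394, 0.7700]
J₁: ẑ×o_n = [0.0394, -1.5585, 0.0000], ω = ẑ
J2: z=[0.2079, 0.9781, 0.0000] o=[-0.6847, 0.1455, 0.3700] → [0.3913, -0.0832, 0.8162, 0.2079, 0.9781, 0.0000]
J3: z=[-0.0000, -0.0000, 1.0000] o=[-1.0631, 0.4816, 0.3700] → [0.5210, -0.4954, -0.0000, -0.0000, -0.0000, 1.0000]
J4: z=[-0.0000, -0.0000, 1.0000] o=[-1.4824, 0.2092, 0.3700] → [0.2486, -0.0760, -0.0000, -0.0000, -0.0000, 1.0000]
V = J·q̇ = [-0.3553, 1.1812, -0.0735, -0.0187, -0.0880, -1.2160]

-0.3553 1.1812 -0.0735 -0.0187 -0.0880 -1.2160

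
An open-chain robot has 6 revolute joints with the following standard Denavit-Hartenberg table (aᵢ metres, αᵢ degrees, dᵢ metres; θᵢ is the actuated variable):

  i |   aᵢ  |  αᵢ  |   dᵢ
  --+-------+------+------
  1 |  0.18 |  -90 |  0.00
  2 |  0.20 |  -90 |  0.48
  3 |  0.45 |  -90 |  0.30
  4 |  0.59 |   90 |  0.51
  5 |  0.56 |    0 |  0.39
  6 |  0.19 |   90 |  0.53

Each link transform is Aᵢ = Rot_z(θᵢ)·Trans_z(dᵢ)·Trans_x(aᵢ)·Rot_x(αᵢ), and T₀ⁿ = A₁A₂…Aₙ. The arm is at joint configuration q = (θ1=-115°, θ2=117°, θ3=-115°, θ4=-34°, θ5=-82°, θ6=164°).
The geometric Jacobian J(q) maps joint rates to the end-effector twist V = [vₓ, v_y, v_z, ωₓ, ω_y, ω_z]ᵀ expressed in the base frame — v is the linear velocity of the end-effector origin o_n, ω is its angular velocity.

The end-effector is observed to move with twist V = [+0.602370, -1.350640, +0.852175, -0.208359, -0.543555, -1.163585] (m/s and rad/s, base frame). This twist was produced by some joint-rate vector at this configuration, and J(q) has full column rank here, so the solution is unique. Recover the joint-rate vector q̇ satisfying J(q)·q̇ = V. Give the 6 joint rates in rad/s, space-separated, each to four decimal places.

-0.7720 0.1930 -0.9530 0.0130 0.7260 -0.4150

o_n = [1.4021, 0.6312, 0.5571]
J₁: ẑ×o_n = [-0.6312, 1.4021, 0.0000], ω = ẑ
J2: z=[0.9063, -0.4226, 0.0000] o=[-0.0761, -0.1631, 0.0000] → [-0.2354, -0.5049, 1.3447, 0.9063, -0.4226, 0.0000]
J3: z=[0.3766, 0.8075, 0.4540] o=[0.3973, -0.2837, -0.1782] → [0.1784, 0.1793, -0.4669, 0.3766, 0.8075, 0.4540]
J4: z=[0.5569, 0.1943, -0.8075] o=[0.8434, -0.2921, 0.1274] → [0.8291, -0.6904, 0.4056, 0.5569, 0.1943, -0.8075]
J5: z=[-0.1018, 0.9809, 0.1658] o=[1.6138, -0.1989, 0.0496] → [0.3602, 0.0166, 0.1231, -0.1018, 0.9809, 0.1658]
J6: z=[-0.1018, 0.9809, 0.1658] o=[1.3295, 0.0751, 0.6062] → [-0.1404, 0.0070, -0.1279, -0.1018, 0.9809, 0.1658]
q̇ = J⁺·V = [-0.7720, 0.1930, -0.9530, 0.0130, 0.7260, -0.4150]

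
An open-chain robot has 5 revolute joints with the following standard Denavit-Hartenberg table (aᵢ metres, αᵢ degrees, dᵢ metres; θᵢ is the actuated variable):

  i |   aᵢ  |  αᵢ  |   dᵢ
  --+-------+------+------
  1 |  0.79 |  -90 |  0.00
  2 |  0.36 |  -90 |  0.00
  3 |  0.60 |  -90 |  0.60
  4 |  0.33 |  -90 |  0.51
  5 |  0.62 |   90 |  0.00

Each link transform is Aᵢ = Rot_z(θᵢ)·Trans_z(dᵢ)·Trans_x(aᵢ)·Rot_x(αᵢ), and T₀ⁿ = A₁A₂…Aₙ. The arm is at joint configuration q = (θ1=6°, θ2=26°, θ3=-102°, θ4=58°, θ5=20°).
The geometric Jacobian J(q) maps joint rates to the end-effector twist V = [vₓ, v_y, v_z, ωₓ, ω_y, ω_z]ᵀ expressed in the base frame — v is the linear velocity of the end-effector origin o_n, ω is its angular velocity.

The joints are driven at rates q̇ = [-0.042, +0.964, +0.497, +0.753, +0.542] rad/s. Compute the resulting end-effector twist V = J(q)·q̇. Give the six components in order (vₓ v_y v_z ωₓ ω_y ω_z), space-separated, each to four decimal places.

o_n = [1.1252, 1.2463, -0.0305]
J₁: ẑ×o_n = [-1.2463, 1.1252, 0.0000], ω = ẑ
J2: z=[-0.1045, 0.9945, 0.0000] o=[0.7857, 0.0826, 0.0000] → [-0.0303, -0.0032, -0.4593, -0.1045, 0.9945, 0.0000]
J3: z=[-0.4360, -0.0458, -0.8988] o=[1.1075, 0.1164, -0.1578] → [1.0097, 0.0396, -0.4918, -0.4360, -0.0458, -0.8988]
J4: z=[0.8526, 0.2987, -0.4288] o=[0.6730, 0.6609, -0.6424] → [0.4338, -0.7156, 0.3641, 0.8526, 0.2987, -0.4288]
J5: z=[0.4753, -0.7841, 0.3990] o=[1.1795, 0.9927, -0.5936] → [-0.5428, -0.2894, 0.0779, 0.4753, -0.7841, 0.3990]
V = J·q̇ = [0.5574, -0.7263, -0.3707, 0.5822, 0.7358, -0.5953]

0.5574 -0.7263 -0.3707 0.5822 0.7358 -0.5953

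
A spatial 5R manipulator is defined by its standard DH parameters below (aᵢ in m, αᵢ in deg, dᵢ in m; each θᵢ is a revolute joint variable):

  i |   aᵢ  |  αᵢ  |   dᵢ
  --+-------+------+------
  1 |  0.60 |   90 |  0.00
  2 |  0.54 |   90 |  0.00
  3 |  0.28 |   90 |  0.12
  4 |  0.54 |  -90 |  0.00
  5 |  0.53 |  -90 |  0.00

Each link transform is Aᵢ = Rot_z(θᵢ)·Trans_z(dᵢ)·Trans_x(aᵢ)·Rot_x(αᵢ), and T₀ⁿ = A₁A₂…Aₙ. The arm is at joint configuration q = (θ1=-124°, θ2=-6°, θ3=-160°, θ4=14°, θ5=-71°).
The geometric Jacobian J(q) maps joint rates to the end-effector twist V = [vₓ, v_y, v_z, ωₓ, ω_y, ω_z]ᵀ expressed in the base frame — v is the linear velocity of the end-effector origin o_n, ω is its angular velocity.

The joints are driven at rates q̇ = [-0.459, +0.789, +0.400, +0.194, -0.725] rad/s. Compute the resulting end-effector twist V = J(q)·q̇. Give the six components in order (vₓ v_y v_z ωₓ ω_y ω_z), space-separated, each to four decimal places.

o_n = [-0.1307, 0.0541, -0.2339]
J₁: ẑ×o_n = [-0.0541, -0.1307, 0.0000], ω = ẑ
J2: z=[-0.8290, 0.5592, 0.0000] o=[-0.3355, -0.4974, 0.0000] → [-0.1308, -0.1939, -0.5718, -0.8290, 0.5592, 0.0000]
J3: z=[0.0585, 0.0867, -0.9945] o=[-0.6358, -0.9427, -0.0564] → [0.9760, -0.4919, 0.0145, 0.0585, 0.0867, -0.9945]
J4: z=[-0.5888, 0.8075, 0.0358] o=[-0.4031, -0.7689, -0.1483] → [-0.0986, -0.0407, -0.7045, -0.5888, 0.8075, 0.0358]
J5: z=[-0.1383, -0.0571, -0.9887] o=[0.0269, -0.4518, -0.2267] → [0.5007, 0.1549, -0.0790, -0.1383, -0.0571, -0.9887]
V = J·q̇ = [-0.0701, -0.4100, -0.5248, -0.6447, 0.6739, -0.1330]

-0.0701 -0.4100 -0.5248 -0.6447 0.6739 -0.1330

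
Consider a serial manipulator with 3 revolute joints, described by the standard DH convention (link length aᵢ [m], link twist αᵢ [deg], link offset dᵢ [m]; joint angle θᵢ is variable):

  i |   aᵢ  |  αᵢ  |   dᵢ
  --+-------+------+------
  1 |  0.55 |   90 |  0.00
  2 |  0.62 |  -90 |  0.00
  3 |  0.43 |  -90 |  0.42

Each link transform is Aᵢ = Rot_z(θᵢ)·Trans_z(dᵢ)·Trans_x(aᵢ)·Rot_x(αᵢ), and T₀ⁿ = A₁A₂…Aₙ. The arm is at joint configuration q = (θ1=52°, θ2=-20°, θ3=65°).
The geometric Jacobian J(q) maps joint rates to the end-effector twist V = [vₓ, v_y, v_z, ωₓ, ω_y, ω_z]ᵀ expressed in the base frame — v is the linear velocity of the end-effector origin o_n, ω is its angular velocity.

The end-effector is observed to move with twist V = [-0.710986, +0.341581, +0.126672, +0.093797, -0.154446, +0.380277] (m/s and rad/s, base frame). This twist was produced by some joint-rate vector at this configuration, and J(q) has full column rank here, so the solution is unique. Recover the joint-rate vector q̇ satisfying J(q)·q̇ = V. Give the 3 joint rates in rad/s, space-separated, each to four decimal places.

0.5560 0.1690 -0.1870

o_n = [0.5838, 1.3802, 0.1205]
J₁: ẑ×o_n = [-1.3802, 0.5838, 0.0000], ω = ẑ
J2: z=[0.7880, -0.6157, 0.0000] o=[0.3386, 0.4334, 0.0000] → [-0.0742, -0.0949, 0.8970, 0.7880, -0.6157, 0.0000]
J3: z=[0.2106, 0.2695, 0.9397] o=[0.6973, 0.8925, -0.2121] → [-0.3687, -0.1767, 0.1333, 0.2106, 0.2695, 0.9397]
q̇ = J⁺·V = [0.5560, 0.1690, -0.1870]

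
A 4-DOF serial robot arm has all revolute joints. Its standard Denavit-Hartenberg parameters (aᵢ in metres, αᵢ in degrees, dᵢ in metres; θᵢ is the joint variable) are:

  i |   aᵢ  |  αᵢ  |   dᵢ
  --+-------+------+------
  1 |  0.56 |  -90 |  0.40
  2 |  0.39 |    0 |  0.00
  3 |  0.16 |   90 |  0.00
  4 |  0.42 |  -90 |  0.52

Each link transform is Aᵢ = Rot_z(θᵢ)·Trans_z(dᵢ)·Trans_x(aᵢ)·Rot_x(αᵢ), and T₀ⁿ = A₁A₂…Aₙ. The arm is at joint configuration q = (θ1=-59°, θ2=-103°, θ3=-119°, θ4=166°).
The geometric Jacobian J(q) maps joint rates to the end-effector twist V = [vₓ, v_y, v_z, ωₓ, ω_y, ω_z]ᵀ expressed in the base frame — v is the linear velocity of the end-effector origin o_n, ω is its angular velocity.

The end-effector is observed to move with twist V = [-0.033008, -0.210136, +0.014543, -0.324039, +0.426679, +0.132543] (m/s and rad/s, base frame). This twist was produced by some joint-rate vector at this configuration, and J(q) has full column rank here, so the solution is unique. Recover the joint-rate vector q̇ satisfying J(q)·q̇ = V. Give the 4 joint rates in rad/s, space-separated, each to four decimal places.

o_n = [0.6043, -0.8084, 0.5592]
J₁: ẑ×o_n = [0.8084, 0.6043, -0.0000], ω = ẑ
J2: z=[0.8572, 0.5150, 0.0000] o=[0.2884, -0.4800, 0.4000] → [0.0820, -0.1365, -0.4442, 0.8572, 0.5150, 0.0000]
J3: z=[0.8572, 0.5150, 0.0000] o=[0.2432, -0.4048, 0.7800] → [-0.1137, 0.1893, -0.5319, 0.8572, 0.5150, 0.0000]
J4: z=[0.3446, -0.5736, -0.7431] o=[0.1820, -0.3029, 0.6729] → [-0.3104, -0.2746, 0.0680, 0.3446, -0.5736, -0.7431]
q̇ = J⁺·V = [-0.4590, 0.4310, -0.4890, -0.7960]

-0.4590 0.4310 -0.4890 -0.7960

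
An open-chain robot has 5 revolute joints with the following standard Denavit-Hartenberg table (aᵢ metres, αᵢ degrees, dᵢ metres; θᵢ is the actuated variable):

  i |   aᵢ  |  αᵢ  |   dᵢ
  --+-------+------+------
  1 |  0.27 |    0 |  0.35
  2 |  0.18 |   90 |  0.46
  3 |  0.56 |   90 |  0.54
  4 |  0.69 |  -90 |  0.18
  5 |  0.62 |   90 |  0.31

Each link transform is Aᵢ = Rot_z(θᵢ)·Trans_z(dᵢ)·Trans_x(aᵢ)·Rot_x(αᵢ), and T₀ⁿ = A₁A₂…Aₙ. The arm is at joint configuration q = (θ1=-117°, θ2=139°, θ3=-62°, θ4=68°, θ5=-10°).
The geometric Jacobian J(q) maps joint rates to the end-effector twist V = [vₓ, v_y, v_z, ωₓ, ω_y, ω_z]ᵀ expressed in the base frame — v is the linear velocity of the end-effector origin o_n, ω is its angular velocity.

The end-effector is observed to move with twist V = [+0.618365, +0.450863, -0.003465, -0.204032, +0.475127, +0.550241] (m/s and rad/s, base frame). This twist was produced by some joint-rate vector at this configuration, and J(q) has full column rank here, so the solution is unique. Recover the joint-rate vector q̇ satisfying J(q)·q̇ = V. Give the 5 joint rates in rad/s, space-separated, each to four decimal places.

-0.0150 0.6720 -0.4810 0.0600 -0.0960

o_n = [0.8371, -1.8611, 0.0041]
J₁: ẑ×o_n = [1.8611, 0.8371, -0.0000], ω = ẑ
J2: z=[0.0000, 0.0000, 1.0000] o=[-0.1226, -0.2406, 0.3500] → [1.6205, 0.9596, -0.0000, 0.0000, 0.0000, 1.0000]
J3: z=[0.3746, -0.9272, 0.0000] o=[0.0443, -0.1731, 0.8100] → [0.7472, 0.3019, 0.1027, 0.3746, -0.9272, 0.0000]
J4: z=[-0.8187, -0.3308, -0.4695] o=[0.4904, -0.5753, 0.3155] → [-0.5006, -0.4177, 1.1673, -0.8187, -0.3308, -0.4695]
J5: z=[-0.2633, -0.5104, 0.8187] o=[0.6952, -1.1826, 0.0028] → [0.5548, 0.1165, 0.2510, -0.2633, -0.5104, 0.8187]
q̇ = J⁺·V = [-0.0150, 0.6720, -0.4810, 0.0600, -0.0960]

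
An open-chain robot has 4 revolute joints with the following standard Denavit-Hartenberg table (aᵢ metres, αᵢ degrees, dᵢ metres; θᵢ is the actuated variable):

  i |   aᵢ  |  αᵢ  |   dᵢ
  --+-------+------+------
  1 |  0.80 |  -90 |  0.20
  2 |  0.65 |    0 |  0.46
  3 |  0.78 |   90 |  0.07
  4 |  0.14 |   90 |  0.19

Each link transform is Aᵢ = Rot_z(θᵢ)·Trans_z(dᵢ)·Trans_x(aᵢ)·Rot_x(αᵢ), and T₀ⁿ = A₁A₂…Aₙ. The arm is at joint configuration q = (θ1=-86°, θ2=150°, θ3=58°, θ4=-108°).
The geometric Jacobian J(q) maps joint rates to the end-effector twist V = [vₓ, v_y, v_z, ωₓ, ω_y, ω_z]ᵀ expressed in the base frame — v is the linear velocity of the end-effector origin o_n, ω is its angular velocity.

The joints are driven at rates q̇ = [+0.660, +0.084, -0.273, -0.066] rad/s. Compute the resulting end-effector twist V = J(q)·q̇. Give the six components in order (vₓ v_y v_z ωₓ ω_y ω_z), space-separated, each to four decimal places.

o_n = [0.3608, 0.5291, 0.0531]
J₁: ẑ×o_n = [-0.5291, 0.3608, 0.0000], ω = ẑ
J2: z=[0.9976, 0.0698, 0.0000] o=[0.0558, -0.7981, 0.2000] → [-0.0102, 0.1465, 1.3026, 0.9976, 0.0698, 0.0000]
J3: z=[0.9976, 0.0698, 0.0000] o=[0.4754, -0.2044, -0.1250] → [0.0124, -0.1777, 0.7397, 0.9976, 0.0698, 0.0000]
J4: z=[-0.0327, 0.4683, -0.8829] o=[0.4972, 0.4875, 0.2412] → [-0.0514, 0.1143, 0.0625, -0.0327, 0.4683, -0.8829]
V = J·q̇ = [-0.3501, 0.2914, -0.0966, -0.1864, -0.0441, 0.7183]

-0.3501 0.2914 -0.0966 -0.1864 -0.0441 0.7183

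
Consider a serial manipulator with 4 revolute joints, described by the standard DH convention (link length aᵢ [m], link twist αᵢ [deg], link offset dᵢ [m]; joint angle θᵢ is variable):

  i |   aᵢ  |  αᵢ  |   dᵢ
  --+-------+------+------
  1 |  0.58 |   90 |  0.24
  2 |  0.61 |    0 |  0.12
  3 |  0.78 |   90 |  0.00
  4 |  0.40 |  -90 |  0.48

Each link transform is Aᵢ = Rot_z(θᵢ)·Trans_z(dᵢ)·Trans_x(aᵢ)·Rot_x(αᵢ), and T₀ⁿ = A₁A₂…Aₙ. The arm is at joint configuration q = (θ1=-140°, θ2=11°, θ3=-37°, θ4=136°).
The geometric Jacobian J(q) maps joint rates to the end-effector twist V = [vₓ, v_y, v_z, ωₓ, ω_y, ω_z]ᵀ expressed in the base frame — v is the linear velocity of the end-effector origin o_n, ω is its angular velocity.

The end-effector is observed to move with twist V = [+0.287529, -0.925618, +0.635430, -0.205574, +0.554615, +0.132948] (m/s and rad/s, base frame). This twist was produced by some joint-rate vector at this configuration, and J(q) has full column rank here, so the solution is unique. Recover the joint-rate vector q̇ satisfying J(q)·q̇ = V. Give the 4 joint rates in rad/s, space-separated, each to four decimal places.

o_n = [-1.3365, -0.6021, -0.2908]
J₁: ẑ×o_n = [0.6021, -1.3365, 0.0000], ω = ẑ
J2: z=[-0.6428, 0.7660, 0.0000] o=[-0.4443, -0.3728, 0.2400] → [-0.4066, -0.3412, 0.8308, -0.6428, 0.7660, 0.0000]
J3: z=[-0.6428, 0.7660, 0.0000] o=[-0.9801, -0.6658, 0.3564] → [-0.4958, -0.4160, 0.2320, -0.6428, 0.7660, 0.0000]
J4: z=[0.3358, 0.2818, -0.8988] o=[-1.5172, -1.1164, 0.0145] → [0.3763, -0.0599, 0.1218, 0.3358, 0.2818, -0.8988]
q̇ = J⁺·V = [0.5410, 0.7530, -0.1960, 0.4540]

0.5410 0.7530 -0.1960 0.4540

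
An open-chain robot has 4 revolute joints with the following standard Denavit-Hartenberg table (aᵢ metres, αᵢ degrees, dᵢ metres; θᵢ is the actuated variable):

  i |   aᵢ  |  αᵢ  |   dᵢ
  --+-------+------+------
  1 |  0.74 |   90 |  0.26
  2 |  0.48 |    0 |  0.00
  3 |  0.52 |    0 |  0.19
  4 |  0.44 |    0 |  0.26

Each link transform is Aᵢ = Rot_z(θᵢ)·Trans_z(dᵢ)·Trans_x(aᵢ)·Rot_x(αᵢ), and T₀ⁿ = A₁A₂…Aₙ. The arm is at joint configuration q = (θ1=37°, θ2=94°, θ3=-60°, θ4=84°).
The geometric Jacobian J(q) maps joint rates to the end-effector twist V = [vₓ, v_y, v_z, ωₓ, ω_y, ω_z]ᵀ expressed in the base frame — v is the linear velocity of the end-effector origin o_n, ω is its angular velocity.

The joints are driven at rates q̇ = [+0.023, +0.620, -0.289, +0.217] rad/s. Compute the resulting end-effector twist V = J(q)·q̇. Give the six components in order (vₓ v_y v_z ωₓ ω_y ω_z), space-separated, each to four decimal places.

o_n = [1.0144, 0.2009, 1.4181]
J₁: ẑ×o_n = [-0.2009, 1.0144, 0.0000], ω = ẑ
J2: z=[0.6018, -0.7986, 0.0000] o=[0.5910, 0.4453, 0.2600] → [-0.9249, -0.6970, 0.1910, 0.6018, -0.7986, 0.0000]
J3: z=[0.6018, -0.7986, 0.0000] o=[0.5642, 0.4252, 0.7388] → [-0.5425, -0.4088, 0.2245, 0.6018, -0.7986, 0.0000]
J4: z=[0.6018, -0.7986, 0.0000] o=[1.0229, 0.5329, 1.0296] → [-0.3103, -0.2338, -0.2066, 0.6018, -0.7986, 0.0000]
V = J·q̇ = [-0.4886, -0.3414, 0.0087, 0.3298, -0.4377, 0.0230]

-0.4886 -0.3414 0.0087 0.3298 -0.4377 0.0230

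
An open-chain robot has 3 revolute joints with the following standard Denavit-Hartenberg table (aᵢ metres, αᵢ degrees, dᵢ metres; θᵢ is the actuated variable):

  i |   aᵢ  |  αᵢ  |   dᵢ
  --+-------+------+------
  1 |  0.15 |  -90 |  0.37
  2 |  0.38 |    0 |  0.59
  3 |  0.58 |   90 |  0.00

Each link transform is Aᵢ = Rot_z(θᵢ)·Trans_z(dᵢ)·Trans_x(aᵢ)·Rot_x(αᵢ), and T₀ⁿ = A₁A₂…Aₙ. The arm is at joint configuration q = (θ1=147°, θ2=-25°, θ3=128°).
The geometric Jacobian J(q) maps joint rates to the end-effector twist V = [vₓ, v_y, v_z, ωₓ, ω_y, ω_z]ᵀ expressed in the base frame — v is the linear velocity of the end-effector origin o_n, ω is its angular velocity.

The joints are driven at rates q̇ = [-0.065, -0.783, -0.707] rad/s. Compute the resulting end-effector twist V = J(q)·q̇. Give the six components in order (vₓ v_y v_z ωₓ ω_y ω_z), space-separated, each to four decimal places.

o_n = [-0.6266, -0.2966, -0.0345]
J₁: ẑ×o_n = [0.2966, -0.6266, 0.0000], ω = ẑ
J2: z=[-0.5446, -0.8387, 0.0000] o=[-0.1258, 0.0817, 0.3700] → [0.3393, -0.2203, -0.2139, -0.5446, -0.8387, 0.0000]
J3: z=[-0.5446, -0.8387, 0.0000] o=[-0.7360, -0.2255, 0.5306] → [0.4740, -0.3078, 0.1305, -0.5446, -0.8387, 0.0000]
V = J·q̇ = [-0.6200, 0.4309, 0.0753, 0.8115, 1.2496, -0.0650]

-0.6200 0.4309 0.0753 0.8115 1.2496 -0.0650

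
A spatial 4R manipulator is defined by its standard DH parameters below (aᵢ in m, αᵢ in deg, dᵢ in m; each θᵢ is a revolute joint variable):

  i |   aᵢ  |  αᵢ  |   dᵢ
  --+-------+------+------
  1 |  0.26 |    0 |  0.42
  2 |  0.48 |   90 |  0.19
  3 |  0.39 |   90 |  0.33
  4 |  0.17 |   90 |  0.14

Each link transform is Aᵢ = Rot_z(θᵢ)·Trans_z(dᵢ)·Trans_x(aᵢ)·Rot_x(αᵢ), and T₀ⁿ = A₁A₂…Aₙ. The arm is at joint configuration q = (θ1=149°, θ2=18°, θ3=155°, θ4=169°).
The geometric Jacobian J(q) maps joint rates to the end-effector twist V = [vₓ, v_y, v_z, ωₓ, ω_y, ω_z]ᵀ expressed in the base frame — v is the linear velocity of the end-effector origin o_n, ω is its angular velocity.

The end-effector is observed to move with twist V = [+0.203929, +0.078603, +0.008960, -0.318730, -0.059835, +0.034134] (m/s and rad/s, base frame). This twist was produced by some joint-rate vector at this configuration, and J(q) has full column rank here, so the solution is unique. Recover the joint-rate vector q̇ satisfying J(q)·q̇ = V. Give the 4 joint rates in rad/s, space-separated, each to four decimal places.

-0.1480 -0.4550 -0.1300 0.7030

o_n = [-0.4696, 0.5629, 0.8312]
J₁: ẑ×o_n = [-0.5629, -0.4696, 0.0000], ω = ẑ
J2: z=[0.0000, 0.0000, 1.0000] o=[-0.2229, 0.1339, 0.4200] → [-0.4289, -0.2468, 0.0000, 0.0000, 0.0000, 1.0000]
J3: z=[0.2250, 0.9744, 0.0000] o=[-0.6906, 0.2419, 0.6100] → [0.2155, -0.0498, -0.1431, 0.2250, 0.9744, 0.0000]
J4: z=[-0.4118, 0.0951, 0.9063] o=[-0.2719, 0.4839, 0.7748] → [-0.0662, -0.1560, -0.0137, -0.4118, 0.0951, 0.9063]
q̇ = J⁺·V = [-0.1480, -0.4550, -0.1300, 0.7030]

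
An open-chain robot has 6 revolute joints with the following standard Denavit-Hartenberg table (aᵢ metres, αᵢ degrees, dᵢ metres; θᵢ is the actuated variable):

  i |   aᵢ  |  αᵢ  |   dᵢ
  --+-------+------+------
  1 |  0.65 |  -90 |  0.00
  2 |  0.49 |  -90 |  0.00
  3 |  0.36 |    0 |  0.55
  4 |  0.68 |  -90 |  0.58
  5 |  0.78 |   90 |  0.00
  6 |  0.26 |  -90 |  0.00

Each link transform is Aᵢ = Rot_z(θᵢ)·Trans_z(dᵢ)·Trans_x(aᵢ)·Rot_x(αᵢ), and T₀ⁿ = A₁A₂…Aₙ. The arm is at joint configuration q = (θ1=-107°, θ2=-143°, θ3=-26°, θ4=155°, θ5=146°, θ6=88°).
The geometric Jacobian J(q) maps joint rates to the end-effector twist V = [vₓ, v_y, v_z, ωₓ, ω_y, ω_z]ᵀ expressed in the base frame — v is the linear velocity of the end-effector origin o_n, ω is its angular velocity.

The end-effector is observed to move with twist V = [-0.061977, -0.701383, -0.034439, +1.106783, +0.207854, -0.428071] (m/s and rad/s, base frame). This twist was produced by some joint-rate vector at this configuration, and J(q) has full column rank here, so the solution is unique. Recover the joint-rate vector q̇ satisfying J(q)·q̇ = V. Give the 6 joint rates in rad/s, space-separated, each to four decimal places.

o_n = [0.1159, -0.6514, 0.9084]
J₁: ẑ×o_n = [0.6514, 0.1159, -0.0000], ω = ẑ
J2: z=[0.9563, -0.2924, 0.0000] o=[-0.1900, -0.6216, 0.0000] → [-0.2656, -0.8687, 0.0610, 0.9563, -0.2924, 0.0000]
J3: z=[-0.1760, -0.5755, 0.7986] o=[-0.0756, -0.2474, 0.2949] → [-0.0304, 0.2609, 0.1813, -0.1760, -0.5755, 0.7986]
J4: z=[-0.1760, -0.5755, 0.7986] o=[0.0541, -0.3629, 0.9289] → [0.2422, 0.0458, 0.0863, -0.1760, -0.5755, 0.7986]
J5: z=[0.4204, -0.7775, -0.4677] o=[-0.6533, -0.8690, 1.1345] → [0.2777, -0.2647, 0.6896, 0.4204, -0.7775, -0.4677]
J6: z=[-0.3519, 0.3354, -0.8739] o=[-0.0009, -0.4541, 1.0311] → [-0.2135, -0.1453, 0.0302, -0.3519, 0.3354, -0.8739]
q̇ = J⁺·V = [0.1350, 0.6610, -0.5930, -0.6320, 0.1510, -0.5560]

0.1350 0.6610 -0.5930 -0.6320 0.1510 -0.5560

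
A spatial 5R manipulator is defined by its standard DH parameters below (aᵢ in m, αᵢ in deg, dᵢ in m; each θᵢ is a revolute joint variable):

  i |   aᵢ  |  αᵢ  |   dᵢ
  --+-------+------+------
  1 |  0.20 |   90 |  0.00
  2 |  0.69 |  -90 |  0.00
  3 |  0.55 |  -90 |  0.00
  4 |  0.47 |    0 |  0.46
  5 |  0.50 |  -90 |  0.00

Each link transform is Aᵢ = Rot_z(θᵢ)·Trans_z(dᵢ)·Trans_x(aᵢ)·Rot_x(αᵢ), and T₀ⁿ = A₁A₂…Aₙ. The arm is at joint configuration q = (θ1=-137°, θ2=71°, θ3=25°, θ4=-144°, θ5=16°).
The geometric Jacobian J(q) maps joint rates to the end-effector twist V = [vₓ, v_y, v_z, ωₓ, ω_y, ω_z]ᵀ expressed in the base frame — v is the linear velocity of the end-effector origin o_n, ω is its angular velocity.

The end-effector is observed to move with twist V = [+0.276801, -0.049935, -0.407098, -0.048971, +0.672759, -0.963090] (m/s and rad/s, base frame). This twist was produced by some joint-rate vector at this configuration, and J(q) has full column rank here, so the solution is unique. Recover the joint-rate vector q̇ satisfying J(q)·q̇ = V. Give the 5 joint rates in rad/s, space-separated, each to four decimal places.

o_n = [0.4735, -0.0487, 0.5685]
J₁: ẑ×o_n = [0.0487, 0.4735, -0.0000], ω = ẑ
J2: z=[-0.6820, 0.7314, 0.0000] o=[-0.1463, -0.1364, 0.0000] → [0.4158, 0.3877, -0.5131, -0.6820, 0.7314, 0.0000]
J3: z=[0.6915, 0.6448, 0.3256] o=[-0.3106, -0.2896, 0.6524] → [-0.1326, 0.3133, -0.3390, 0.6915, 0.6448, 0.3256]
J4: z=[0.7187, -0.5690, -0.3996] o=[-0.2707, -0.5703, 1.1237] → [0.5244, 0.1016, 0.7984, 0.7187, -0.5690, -0.3996]
J5: z=[0.7187, -0.5690, -0.3996] o=[0.2234, -0.4598, 0.7040] → [0.2414, -0.0026, 0.4379, 0.7187, -0.5690, -0.3996]
q̇ = J⁺·V = [-0.9970, 0.7520, 0.4110, 0.0240, 0.2260]

-0.9970 0.7520 0.4110 0.0240 0.2260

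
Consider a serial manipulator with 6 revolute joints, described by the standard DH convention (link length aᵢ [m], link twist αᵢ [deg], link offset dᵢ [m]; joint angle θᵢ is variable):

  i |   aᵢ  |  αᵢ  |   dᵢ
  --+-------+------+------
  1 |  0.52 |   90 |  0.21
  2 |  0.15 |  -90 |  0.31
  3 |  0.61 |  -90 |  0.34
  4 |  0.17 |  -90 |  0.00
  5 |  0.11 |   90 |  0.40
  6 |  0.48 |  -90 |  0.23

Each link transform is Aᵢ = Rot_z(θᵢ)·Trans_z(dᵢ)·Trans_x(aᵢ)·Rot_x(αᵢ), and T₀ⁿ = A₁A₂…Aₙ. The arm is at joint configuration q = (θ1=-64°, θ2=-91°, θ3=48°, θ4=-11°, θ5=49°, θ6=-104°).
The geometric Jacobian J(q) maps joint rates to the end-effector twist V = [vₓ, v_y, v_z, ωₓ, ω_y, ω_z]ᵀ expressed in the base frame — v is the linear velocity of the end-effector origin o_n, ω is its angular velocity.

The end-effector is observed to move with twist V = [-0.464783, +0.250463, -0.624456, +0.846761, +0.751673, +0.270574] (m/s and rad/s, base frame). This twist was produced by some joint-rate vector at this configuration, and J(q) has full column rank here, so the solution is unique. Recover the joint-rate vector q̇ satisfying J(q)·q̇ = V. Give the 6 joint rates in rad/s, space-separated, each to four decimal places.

o_n = [0.8652, -0.6659, -0.4553]
J₁: ẑ×o_n = [0.6659, 0.8652, -0.0000], ω = ẑ
J2: z=[-0.8988, -0.4384, 0.0000] o=[0.2280, -0.4674, 0.2100] → [0.2917, -0.5980, 0.4578, -0.8988, -0.4384, 0.0000]
J3: z=[0.4383, -0.8987, -0.0175] o=[-0.0518, -0.6009, 0.0600] → [0.4620, 0.2099, 0.7956, 0.4383, -0.8987, -0.0175]
J4: z=[0.6071, 0.2817, 0.7430] o=[0.5015, -0.7013, -0.3540] → [-0.0549, 0.3318, -0.0809, 0.6071, 0.2817, 0.7430]
J5: z=[-0.3038, 0.9463, -0.1105] o=[0.6263, -0.6744, -0.4662] → [0.0112, -0.0231, -0.2286, -0.3038, 0.9463, -0.1105]
J6: z=[0.9525, 0.3045, -0.0107] o=[0.5074, -0.3078, -0.6198] → [0.0462, -0.1604, -0.4500, 0.9525, 0.3045, -0.0107]
q̇ = J⁺·V = [-0.1980, -0.5180, -0.3350, 0.6250, -0.0000, 0.1560]

-0.1980 -0.5180 -0.3350 0.6250 -0.0000 0.1560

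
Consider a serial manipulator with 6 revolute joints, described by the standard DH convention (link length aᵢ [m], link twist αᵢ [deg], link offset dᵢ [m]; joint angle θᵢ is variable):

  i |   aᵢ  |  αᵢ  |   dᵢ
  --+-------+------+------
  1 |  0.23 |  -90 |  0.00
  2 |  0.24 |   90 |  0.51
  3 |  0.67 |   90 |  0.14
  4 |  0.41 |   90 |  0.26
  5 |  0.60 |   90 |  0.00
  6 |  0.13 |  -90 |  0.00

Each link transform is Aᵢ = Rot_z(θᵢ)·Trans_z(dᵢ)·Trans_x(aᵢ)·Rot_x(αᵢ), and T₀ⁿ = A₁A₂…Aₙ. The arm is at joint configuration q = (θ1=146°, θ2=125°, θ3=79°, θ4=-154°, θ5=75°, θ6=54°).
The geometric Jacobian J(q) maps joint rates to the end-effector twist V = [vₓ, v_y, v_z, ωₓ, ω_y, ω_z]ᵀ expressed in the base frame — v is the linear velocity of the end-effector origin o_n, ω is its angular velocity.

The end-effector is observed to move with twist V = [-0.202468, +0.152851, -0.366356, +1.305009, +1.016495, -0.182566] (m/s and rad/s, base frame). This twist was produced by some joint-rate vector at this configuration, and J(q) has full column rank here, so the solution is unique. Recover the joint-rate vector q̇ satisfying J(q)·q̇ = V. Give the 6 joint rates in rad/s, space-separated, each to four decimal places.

0.2870 -0.7860 -0.2830 0.9560 0.4000 0.5380

o_n = [0.1320, -0.6101, -0.9338]
J₁: ẑ×o_n = [0.6101, 0.1320, -0.0000], ω = ẑ
J2: z=[-0.5592, -0.8290, 0.0000] o=[-0.1907, 0.1286, 0.0000] → [0.7741, -0.5222, 0.6806, -0.5592, -0.8290, 0.0000]
J3: z=[-0.6791, 0.4581, -0.5736] o=[-0.3617, -0.3712, -0.1966] → [-0.4747, -0.7838, -0.0639, -0.6791, 0.4581, -0.5736]
J4: z=[0.5735, -0.1567, -0.8041] o=[-0.7638, -0.8933, -0.3816] → [0.3142, -0.4037, 0.3028, 0.5735, -0.1567, -0.8041]
J5: z=[-0.4095, 0.7953, -0.4470] o=[-0.3238, -0.6939, -0.4300] → [-0.3632, -0.4101, -0.3968, -0.4095, 0.7953, -0.4470]
J6: z=[0.5369, 0.6062, 0.5867] o=[0.1187, -0.6938, -0.8352] → [-0.1089, 0.0607, 0.0369, 0.5369, 0.6062, 0.5867]
q̇ = J⁺·V = [0.2870, -0.7860, -0.2830, 0.9560, 0.4000, 0.5380]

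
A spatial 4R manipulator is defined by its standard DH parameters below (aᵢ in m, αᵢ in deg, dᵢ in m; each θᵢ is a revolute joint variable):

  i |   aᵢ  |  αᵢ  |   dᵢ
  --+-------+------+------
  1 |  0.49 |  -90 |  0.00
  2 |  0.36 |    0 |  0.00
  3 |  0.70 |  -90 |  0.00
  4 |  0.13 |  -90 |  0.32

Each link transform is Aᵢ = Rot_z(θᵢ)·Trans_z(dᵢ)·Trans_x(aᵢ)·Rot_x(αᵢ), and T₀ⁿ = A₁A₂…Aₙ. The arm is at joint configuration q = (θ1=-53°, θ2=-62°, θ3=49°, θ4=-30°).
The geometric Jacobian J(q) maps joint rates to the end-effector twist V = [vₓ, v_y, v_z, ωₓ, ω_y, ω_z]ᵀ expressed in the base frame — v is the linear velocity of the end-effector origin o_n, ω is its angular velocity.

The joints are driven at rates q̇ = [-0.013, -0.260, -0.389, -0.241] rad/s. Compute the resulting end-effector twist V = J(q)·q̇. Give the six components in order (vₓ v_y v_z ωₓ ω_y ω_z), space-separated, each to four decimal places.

o_n = [0.9683, -1.1770, 0.1889]
J₁: ẑ×o_n = [1.1770, 0.9683, -0.0000], ω = ẑ
J2: z=[0.7986, 0.6018, 0.0000] o=[0.2949, -0.3913, 0.0000] → [0.1137, -0.1508, -1.0328, 0.7986, 0.6018, 0.0000]
J3: z=[0.7986, 0.6018, 0.0000] o=[0.3966, -0.5263, 0.3179] → [-0.0776, 0.1030, -0.8637, 0.7986, 0.6018, 0.0000]
J4: z=[0.1354, -0.1797, -0.9744] o=[0.8071, -1.0710, 0.4753] → [-0.0518, -0.1183, 0.0146, 0.1354, -0.1797, -0.9744]
V = J·q̇ = [-0.0022, 0.0151, 0.6010, -0.5509, -0.3473, 0.2218]

-0.0022 0.0151 0.6010 -0.5509 -0.3473 0.2218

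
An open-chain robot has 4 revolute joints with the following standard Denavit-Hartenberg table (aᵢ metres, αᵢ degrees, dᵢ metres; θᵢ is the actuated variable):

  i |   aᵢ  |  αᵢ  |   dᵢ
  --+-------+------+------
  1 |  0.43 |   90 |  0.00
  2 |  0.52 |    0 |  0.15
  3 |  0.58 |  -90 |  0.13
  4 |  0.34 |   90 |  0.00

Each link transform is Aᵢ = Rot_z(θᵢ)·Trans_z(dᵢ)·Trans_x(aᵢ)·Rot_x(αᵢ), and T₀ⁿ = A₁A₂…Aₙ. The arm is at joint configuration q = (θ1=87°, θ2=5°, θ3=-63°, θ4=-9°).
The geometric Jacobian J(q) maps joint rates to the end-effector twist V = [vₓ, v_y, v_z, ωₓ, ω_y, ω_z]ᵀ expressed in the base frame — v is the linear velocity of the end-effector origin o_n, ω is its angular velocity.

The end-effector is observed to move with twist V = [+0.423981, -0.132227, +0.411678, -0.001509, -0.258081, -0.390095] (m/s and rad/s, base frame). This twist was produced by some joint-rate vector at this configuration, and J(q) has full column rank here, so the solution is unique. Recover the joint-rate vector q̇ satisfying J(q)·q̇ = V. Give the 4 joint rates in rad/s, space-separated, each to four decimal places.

-0.2290 0.7570 -0.7450 -0.3040

o_n = [0.4077, 1.4139, -0.7313]
J₁: ẑ×o_n = [-1.4139, 0.4077, 0.0000], ω = ẑ
J2: z=[0.9986, -0.0523, 0.0000] o=[0.0225, 0.4294, 0.0000] → [0.0383, 0.7303, 1.0033, 0.9986, -0.0523, 0.0000]
J3: z=[0.9986, -0.0523, 0.0000] o=[0.1994, 0.9389, 0.0453] → [0.0406, 0.7756, 0.4853, 0.9986, -0.0523, 0.0000]
J4: z=[0.0444, 0.8469, 0.5299] o=[0.3453, 1.2390, -0.4465] → [-0.3339, 0.0457, -0.0451, 0.0444, 0.8469, 0.5299]
q̇ = J⁺·V = [-0.2290, 0.7570, -0.7450, -0.3040]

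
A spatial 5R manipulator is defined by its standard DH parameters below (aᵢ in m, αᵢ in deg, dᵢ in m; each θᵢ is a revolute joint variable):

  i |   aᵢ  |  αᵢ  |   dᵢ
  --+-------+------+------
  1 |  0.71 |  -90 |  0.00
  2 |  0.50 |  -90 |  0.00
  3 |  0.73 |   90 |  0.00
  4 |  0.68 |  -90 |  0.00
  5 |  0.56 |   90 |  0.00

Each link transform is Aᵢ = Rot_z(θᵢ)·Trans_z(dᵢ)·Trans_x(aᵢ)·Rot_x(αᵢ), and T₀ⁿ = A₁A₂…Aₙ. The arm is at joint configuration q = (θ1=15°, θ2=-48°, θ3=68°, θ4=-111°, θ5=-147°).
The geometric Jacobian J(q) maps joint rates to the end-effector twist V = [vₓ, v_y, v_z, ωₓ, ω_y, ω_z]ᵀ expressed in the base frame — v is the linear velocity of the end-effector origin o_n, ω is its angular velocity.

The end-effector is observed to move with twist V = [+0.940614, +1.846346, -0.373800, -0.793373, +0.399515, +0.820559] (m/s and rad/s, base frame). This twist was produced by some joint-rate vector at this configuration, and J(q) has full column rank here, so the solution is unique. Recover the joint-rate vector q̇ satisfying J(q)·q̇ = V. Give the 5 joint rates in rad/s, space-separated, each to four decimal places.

o_n = [1.3368, -0.1519, 0.8954]
J₁: ẑ×o_n = [0.1519, 1.3368, -0.0000], ω = ẑ
J2: z=[-0.2588, 0.9659, 0.0000] o=[0.6858, 0.1838, 0.0000] → [0.8649, 0.2317, -0.5419, -0.2588, 0.9659, 0.0000]
J3: z=[0.7178, 0.1923, -0.6691] o=[1.0090, 0.2704, 0.3716] → [-0.1818, -0.5953, -0.3661, 0.7178, 0.1923, -0.6691]
J4: z=[0.5023, 0.5224, 0.6890] o=[1.3609, -0.3361, 0.5748] → [0.0406, -0.1776, 0.1051, 0.5023, 0.5224, 0.6890]
J5: z=[0.1928, -0.8445, 0.4997] o=[0.7877, -0.2557, 0.9317] → [-0.0212, 0.2814, 0.4837, 0.1928, -0.8445, 0.4997]
q̇ = J⁺·V = [0.9710, 0.8690, -0.3730, -0.6190, 0.0530]

0.9710 0.8690 -0.3730 -0.6190 0.0530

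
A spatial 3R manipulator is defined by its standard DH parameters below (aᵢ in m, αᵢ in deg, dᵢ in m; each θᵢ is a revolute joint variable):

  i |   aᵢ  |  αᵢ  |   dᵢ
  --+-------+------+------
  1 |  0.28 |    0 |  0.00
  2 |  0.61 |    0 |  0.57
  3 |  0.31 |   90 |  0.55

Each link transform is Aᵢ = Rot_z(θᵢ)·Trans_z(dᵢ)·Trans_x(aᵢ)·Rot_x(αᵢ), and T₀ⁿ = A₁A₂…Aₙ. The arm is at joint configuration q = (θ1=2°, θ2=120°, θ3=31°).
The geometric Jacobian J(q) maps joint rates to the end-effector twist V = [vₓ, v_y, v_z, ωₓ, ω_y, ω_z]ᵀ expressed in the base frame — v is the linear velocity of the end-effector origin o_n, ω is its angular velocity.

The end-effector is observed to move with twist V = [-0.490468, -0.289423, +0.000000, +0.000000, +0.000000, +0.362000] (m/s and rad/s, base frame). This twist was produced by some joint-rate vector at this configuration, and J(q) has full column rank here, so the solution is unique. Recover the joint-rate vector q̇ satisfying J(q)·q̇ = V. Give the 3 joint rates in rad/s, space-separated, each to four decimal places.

o_n = [-0.3196, 0.6678, 1.1200]
J₁: ẑ×o_n = [-0.6678, -0.3196, 0.0000], ω = ẑ
J2: z=[0.0000, 0.0000, 1.0000] o=[0.2798, 0.0098, 0.0000] → [-0.6580, -0.5995, 0.0000, 0.0000, 0.0000, 1.0000]
J3: z=[0.0000, 0.0000, 1.0000] o=[-0.0434, 0.5271, 0.5700] → [-0.1407, -0.2762, 0.0000, 0.0000, 0.0000, 1.0000]
q̇ = J⁺·V = [0.2980, 0.5460, -0.4820]

0.2980 0.5460 -0.4820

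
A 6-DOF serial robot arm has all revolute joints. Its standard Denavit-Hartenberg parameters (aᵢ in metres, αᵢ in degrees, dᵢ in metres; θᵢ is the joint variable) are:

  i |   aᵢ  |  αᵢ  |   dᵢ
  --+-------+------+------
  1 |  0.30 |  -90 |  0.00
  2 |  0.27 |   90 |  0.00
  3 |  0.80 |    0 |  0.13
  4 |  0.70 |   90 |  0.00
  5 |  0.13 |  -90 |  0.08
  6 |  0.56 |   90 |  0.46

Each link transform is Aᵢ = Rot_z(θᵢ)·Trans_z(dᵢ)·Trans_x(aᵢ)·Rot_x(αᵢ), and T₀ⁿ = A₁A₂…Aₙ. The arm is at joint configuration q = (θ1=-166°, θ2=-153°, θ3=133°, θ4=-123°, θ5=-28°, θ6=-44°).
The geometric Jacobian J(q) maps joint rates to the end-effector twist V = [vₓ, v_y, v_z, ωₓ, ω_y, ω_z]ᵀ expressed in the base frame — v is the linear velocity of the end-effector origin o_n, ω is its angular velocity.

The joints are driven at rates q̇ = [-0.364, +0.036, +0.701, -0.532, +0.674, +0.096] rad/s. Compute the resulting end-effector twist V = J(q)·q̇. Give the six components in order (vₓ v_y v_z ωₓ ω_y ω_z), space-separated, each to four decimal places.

o_n = [0.9355, -0.1418, 0.2769]
J₁: ẑ×o_n = [0.1418, 0.9355, -0.0000], ω = ẑ
J2: z=[0.2419, -0.9703, 0.0000] o=[-0.2911, -0.0726, 0.0000] → [-0.2687, -0.0670, 1.1734, 0.2419, -0.9703, 0.0000]
J3: z=[0.4405, 0.1098, -0.8910] o=[-0.0577, -0.0144, 0.1226] → [-0.0966, -0.9529, -0.1652, 0.4405, 0.1098, -0.8910]
J4: z=[0.4405, 0.1098, -0.8910] o=[-0.3305, -0.6854, -0.2410] → [0.5412, -1.3562, 0.1004, 0.4405, 0.1098, -0.8910]
J5: z=[-0.0881, 0.9930, 0.0788] o=[0.2948, -0.6548, 0.0720] → [0.1630, 0.0686, -0.6814, -0.0881, 0.9930, 0.0788]
J6: z=[0.8084, 0.1175, -0.5768] o=[0.3635, -0.5770, 0.1840] → [0.2619, -0.4050, 0.2845, 0.8084, 0.1175, -0.5768]
V = J·q̇ = [-0.2820, -0.2821, -0.5589, 0.1014, 0.6642, -0.5168]

-0.2820 -0.2821 -0.5589 0.1014 0.6642 -0.5168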